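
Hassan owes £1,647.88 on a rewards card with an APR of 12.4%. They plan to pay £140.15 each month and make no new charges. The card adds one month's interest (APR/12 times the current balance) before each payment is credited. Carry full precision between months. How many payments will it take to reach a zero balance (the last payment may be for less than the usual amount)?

Monthly rate r = 12.4%/12 = 1.03333% = 0.0103333.
Recurrence: B ← B·(1+r) − £140.15.
Month 1: interest £17.03; balance after payment £1,524.76.
Month 2: interest £15.76; balance after payment £1,400.36.
Closed form: n = −ln(1 − rB₀/P)/ln(1+r) = −ln(0.8785)/ln(1.01033) ≈ 12.601, so the balance reaches zero during payment 13.

13 payments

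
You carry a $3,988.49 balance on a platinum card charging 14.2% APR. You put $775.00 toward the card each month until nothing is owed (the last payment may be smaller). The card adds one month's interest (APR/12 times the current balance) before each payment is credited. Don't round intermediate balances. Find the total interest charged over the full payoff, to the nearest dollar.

$152

Monthly rate r = 14.2%/12 = 1.18333% = 0.0118333.
Payoff takes n = ⌈−ln(1 − rB₀/P)/ln(1+r)⌉ = ⌈5.341⌉ = 6 payments; the last is $265.43.
Total paid = 5·$775.00 + $265.43 = $4,140.43.
Total interest = total paid − principal = $4,140.43 − $3,988.49 = $151.94.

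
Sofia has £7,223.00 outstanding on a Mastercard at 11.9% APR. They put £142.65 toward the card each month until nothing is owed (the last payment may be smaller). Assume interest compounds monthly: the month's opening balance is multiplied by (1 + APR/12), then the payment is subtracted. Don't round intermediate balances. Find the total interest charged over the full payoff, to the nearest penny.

£2,858.91

Monthly rate r = 11.9%/12 = 0.991667% = 0.00991667.
Payoff takes n = ⌈−ln(1 − rB₀/P)/ln(1+r)⌉ = ⌈70.675⌉ = 71 payments; the last is £96.41.
Total paid = 70·£142.65 + £96.41 = £10,081.91.
Total interest = total paid − principal = £10,081.91 − £7,223.00 = £2,858.91.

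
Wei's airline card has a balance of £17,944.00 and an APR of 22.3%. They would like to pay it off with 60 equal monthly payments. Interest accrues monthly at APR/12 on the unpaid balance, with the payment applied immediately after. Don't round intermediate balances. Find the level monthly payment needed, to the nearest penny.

Monthly rate r = 22.3%/12 = 1.85833% = 0.0185833.
Level-payment amortization: P = B₀·r / (1 − (1+r)^(−n)) = 17944.00·0.0185833 / (1 − 1.01858^(−60)).
Denominator 1 − (1+r)^(−60) = 0.668711731.
P = 333.459 / 0.668711731 ≈ 498.66.

£498.66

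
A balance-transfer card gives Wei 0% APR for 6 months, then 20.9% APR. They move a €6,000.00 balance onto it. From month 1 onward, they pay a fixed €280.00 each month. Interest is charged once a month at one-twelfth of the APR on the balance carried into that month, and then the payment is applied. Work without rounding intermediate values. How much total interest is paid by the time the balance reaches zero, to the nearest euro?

Promo months 1–6 at r₀ = 0%/12 = 0; months 7+ at r₁ = 20.9%/12 = 0.0174167.
After month 6 (no interest yet): B = €6,000.00 − 6·€280.00 = €4,320.00.
Then at r₁ with €280.00/mo: n₂ = −ln(1 − r₁·B/P)/ln(1+r₁) ≈ 18.12 → 19 more payments.
Total paid = 24·€280.00 + €35.13 = €6,755.13; interest = €6,755.13 − €6,000.00 = €755.13.

€755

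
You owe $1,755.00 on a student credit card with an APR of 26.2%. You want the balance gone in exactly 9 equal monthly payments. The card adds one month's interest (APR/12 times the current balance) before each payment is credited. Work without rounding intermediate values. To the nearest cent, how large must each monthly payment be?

$216.90

Monthly rate r = 26.2%/12 = 2.18333% = 0.0218333.
Level-payment amortization: P = B₀·r / (1 − (1+r)^(−n)) = 1755.00·0.0218333 / (1 − 1.02183^(−9)).
Denominator 1 − (1+r)^(−9) = 0.176659634.
P = 38.3175 / 0.176659634 ≈ 216.90.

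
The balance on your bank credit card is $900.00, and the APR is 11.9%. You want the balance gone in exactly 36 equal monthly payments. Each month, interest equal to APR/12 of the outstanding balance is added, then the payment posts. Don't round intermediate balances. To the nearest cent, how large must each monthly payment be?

$29.85

Monthly rate r = 11.9%/12 = 0.991667% = 0.00991667.
Level-payment amortization: P = B₀·r / (1 − (1+r)^(−n)) = 900.00·0.00991667 / (1 − 1.00992^(−36)).
Denominator 1 − (1+r)^(−36) = 0.298995864.
P = 8.925 / 0.298995864 ≈ 29.85.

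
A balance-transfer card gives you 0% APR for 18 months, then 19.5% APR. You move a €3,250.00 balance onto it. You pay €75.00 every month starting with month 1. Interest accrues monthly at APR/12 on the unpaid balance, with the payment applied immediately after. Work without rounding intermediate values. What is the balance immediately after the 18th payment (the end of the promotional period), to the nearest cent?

€1,900.00

Promo months 1–18 at r₀ = 0%/12 = 0; months 19+ at r₁ = 19.5%/12 = 0.01625.
After month 18 (no interest yet): B = €3,250.00 − 18·€75.00 = €1,900.00.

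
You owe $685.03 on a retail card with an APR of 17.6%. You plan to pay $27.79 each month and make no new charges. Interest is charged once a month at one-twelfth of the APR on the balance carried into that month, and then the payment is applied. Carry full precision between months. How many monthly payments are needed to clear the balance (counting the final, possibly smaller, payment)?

31 payments

Monthly rate r = 17.6%/12 = 1.46667% = 0.0146667.
Recurrence: B ← B·(1+r) − $27.79.
Month 1: interest $10.05; balance after payment $667.29.
Month 2: interest $9.79; balance after payment $649.28.
Closed form: n = −ln(1 − rB₀/P)/ln(1+r) = −ln(0.63846)/ln(1.01467) ≈ 30.816, so the balance reaches zero during payment 31.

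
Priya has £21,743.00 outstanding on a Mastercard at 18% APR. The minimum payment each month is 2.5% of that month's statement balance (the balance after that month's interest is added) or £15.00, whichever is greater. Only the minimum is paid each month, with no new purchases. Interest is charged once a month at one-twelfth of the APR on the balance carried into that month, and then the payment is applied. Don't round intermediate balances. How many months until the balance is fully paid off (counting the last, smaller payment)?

Monthly rate r = 18%/12 = 1.5% = 0.015.
While 2.5% of the post-interest balance exceeds £15.00, each month B ← (B·(1+r))·(1 − 0.025), i.e. B shrinks by the factor (1+r)·0.975 = 0.98962.
This holds for months 1–346. Entering month 347 the balance is £589.07; 2.5% of the post-interest balance is now below £15.00, so the flat £15.00 minimum applies from here.
From month 347 a fixed £15.00 at rate r clears £589.07 in 60 more payments. Total: 346 + 60 = 406 months.

406 months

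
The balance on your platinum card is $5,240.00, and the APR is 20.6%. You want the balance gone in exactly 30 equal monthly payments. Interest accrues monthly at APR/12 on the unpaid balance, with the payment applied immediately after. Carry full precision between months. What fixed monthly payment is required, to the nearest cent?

$224.95

Monthly rate r = 20.6%/12 = 1.71667% = 0.0171667.
Level-payment amortization: P = B₀·r / (1 − (1+r)^(−n)) = 5240.00·0.0171667 / (1 − 1.01717^(−30)).
Denominator 1 − (1+r)^(−30) = 0.399882332.
P = 89.9533 / 0.399882332 ≈ 224.95.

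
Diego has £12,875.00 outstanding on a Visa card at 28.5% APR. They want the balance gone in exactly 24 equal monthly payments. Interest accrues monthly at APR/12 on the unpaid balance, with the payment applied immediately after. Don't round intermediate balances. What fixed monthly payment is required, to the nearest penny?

£709.97

Monthly rate r = 28.5%/12 = 2.375% = 0.02375.
Level-payment amortization: P = B₀·r / (1 − (1+r)^(−n)) = 12875.00·0.02375 / (1 − 1.02375^(−24)).
Denominator 1 − (1+r)^(−24) = 0.430693627.
P = 305.781 / 0.430693627 ≈ 709.97.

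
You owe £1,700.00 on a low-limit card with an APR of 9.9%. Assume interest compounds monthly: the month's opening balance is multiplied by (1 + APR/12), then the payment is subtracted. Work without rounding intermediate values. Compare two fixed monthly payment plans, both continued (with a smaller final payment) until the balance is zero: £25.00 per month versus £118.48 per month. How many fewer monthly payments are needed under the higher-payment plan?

85 fewer payments

Monthly rate r = 9.9%/12 = 0.825% = 0.00825.
At £25.00/mo: n = ⌈−ln(1 − rB₀/P)/ln(1+r)⌉ = 101 payments (last £5.01); total interest = total paid − £1,700.00 = £805.01.
At £118.48/mo: 16 payments (last £39.70); total interest £116.90.
Payments saved = 101 − 16 = 85.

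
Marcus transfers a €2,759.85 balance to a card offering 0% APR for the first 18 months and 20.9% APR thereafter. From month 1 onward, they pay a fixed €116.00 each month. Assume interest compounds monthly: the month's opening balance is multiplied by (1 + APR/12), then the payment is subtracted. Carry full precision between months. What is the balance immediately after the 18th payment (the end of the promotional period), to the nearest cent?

€671.85

Promo months 1–18 at r₀ = 0%/12 = 0; months 19+ at r₁ = 20.9%/12 = 0.0174167.
After month 18 (no interest yet): B = €2,759.85 − 18·€116.00 = €671.85.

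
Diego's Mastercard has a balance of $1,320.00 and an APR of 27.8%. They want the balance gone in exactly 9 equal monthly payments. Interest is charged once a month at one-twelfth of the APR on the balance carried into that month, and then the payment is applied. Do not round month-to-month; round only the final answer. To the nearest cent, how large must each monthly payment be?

$164.17

Monthly rate r = 27.8%/12 = 2.31667% = 0.0231667.
Level-payment amortization: P = B₀·r / (1 − (1+r)^(−n)) = 1320.00·0.0231667 / (1 − 1.02317^(−9)).
Denominator 1 − (1+r)^(−9) = 0.18626583.
P = 30.58 / 0.18626583 ≈ 164.17.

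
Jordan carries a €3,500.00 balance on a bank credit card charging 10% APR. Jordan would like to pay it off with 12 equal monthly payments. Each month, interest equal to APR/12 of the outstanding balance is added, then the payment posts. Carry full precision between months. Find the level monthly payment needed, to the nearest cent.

€307.71

Monthly rate r = 10%/12 = 0.833333% = 0.00833333.
Level-payment amortization: P = B₀·r / (1 − (1+r)^(−n)) = 3500.00·0.00833333 / (1 − 1.00833^(−12)).
Denominator 1 − (1+r)^(−12) = 0.0947875702.
P = 29.1667 / 0.0947875702 ≈ 307.71.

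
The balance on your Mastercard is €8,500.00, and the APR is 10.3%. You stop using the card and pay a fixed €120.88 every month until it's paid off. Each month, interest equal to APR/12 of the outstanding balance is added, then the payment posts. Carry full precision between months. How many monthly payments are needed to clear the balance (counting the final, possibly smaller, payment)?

109 payments

Monthly rate r = 10.3%/12 = 0.858333% = 0.00858333.
Recurrence: B ← B·(1+r) − €120.88.
Month 1: interest €72.96; balance after payment €8,452.08.
Month 2: interest €72.55; balance after payment €8,403.75.
Closed form: n = −ln(1 − rB₀/P)/ln(1+r) = −ln(0.39644)/ln(1.00858) ≈ 108.256, so the balance reaches zero during payment 109.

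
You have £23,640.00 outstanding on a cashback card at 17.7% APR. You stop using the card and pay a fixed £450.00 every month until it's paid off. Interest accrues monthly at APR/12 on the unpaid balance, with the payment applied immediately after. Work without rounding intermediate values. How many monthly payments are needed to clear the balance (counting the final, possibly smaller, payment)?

102 months

Monthly rate r = 17.7%/12 = 1.475% = 0.01475.
Recurrence: B ← B·(1+r) − £450.00.
Month 1: interest £348.69; balance after payment £23,538.69.
Month 2: interest £347.20; balance after payment £23,435.89.
Closed form: n = −ln(1 − rB₀/P)/ln(1+r) = −ln(0.22513)/ln(1.01475) ≈ 101.833, so the balance reaches zero during payment 102.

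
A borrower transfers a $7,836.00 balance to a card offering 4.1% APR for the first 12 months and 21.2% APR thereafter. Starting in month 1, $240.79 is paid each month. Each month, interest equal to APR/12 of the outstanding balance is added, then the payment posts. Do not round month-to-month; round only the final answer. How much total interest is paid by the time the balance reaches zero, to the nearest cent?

$1,691.62

Promo months 1–12 at r₀ = 4.1%/12 = 0.00341667; months 13+ at r₁ = 21.2%/12 = 0.0176667.
After month 12: iterate B ← B·(1+r₀) − $240.79 for 12 months → $5,218.98.
Then at r₁ with $240.79/mo: n₂ = −ln(1 − r₁·B/P)/ln(1+r₁) ≈ 27.57 → 28 more payments.
Total paid = 39·$240.79 + $136.81 = $9,527.62; interest = $9,527.62 − $7,836.00 = $1,691.62.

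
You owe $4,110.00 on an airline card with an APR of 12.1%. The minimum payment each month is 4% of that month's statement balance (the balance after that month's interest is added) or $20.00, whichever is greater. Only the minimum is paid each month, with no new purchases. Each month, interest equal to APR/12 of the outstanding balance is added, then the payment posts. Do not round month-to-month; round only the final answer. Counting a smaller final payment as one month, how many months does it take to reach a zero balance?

Monthly rate r = 12.1%/12 = 1.00833% = 0.0100833.
While 4% of the post-interest balance exceeds $20.00, each month B ← (B·(1+r))·(1 − 0.04), i.e. B shrinks by the factor (1+r)·0.96 = 0.96968.
This holds for months 1–69. Entering month 70 the balance is $491.14; 4% of the post-interest balance is now below $20.00, so the flat $20.00 minimum applies from here.
From month 70 a fixed $20.00 at rate r clears $491.14 in 29 more payments. Total: 69 + 29 = 98 months.

98 months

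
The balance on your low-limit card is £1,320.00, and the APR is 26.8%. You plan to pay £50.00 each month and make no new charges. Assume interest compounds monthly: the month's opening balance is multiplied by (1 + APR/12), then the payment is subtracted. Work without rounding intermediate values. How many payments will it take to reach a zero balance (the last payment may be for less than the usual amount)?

Monthly rate r = 26.8%/12 = 2.23333% = 0.0223333.
Recurrence: B ← B·(1+r) − £50.00.
Month 1: interest £29.48; balance after payment £1,299.48.
Month 2: interest £29.02; balance after payment £1,278.50.
Closed form: n = −ln(1 − rB₀/P)/ln(1+r) = −ln(0.4104)/ln(1.02233) ≈ 40.322, so the balance reaches zero during payment 41.

41 months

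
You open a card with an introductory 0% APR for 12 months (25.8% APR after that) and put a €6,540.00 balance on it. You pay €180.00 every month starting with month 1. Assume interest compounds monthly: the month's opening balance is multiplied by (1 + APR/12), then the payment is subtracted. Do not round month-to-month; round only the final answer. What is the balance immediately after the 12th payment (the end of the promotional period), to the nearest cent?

€4,380.00

Promo months 1–12 at r₀ = 0%/12 = 0; months 13+ at r₁ = 25.8%/12 = 0.0215.
After month 12 (no interest yet): B = €6,540.00 − 12·€180.00 = €4,380.00.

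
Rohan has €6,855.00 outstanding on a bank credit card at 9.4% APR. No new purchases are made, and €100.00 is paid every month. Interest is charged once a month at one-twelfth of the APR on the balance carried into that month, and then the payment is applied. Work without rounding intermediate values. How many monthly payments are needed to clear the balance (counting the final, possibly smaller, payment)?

Monthly rate r = 9.4%/12 = 0.783333% = 0.00783333.
Recurrence: B ← B·(1+r) − €100.00.
Month 1: interest €53.70; balance after payment €6,808.70.
Month 2: interest €53.33; balance after payment €6,762.03.
Closed form: n = −ln(1 − rB₀/P)/ln(1+r) = −ln(0.46303)/ln(1.00783) ≈ 98.679, so the balance reaches zero during payment 99.

99 payments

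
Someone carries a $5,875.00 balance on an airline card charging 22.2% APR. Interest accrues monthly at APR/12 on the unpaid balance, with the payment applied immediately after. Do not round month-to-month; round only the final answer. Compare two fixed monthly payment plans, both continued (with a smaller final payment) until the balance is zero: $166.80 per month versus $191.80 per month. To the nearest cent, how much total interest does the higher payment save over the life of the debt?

$844.55

Monthly rate r = 22.2%/12 = 1.85% = 0.0185.
At $166.80/mo: n = ⌈−ln(1 − rB₀/P)/ln(1+r)⌉ = 58 payments (last $87.28); total interest = total paid − $5,875.00 = $3,719.88.
At $191.80/mo: 46 payments (last $119.33); total interest $2,875.33.
Interest saved = $3,719.88 − $2,875.33 = $844.55.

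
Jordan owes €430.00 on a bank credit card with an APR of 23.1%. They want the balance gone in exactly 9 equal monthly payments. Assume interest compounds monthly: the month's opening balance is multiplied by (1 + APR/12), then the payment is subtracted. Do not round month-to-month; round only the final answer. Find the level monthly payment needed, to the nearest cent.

€52.49

Monthly rate r = 23.1%/12 = 1.925% = 0.01925.
Level-payment amortization: P = B₀·r / (1 − (1+r)^(−n)) = 430.00·0.01925 / (1 − 1.01925^(−9)).
Denominator 1 − (1+r)^(−9) = 0.15768697.
P = 8.2775 / 0.15768697 ≈ 52.49.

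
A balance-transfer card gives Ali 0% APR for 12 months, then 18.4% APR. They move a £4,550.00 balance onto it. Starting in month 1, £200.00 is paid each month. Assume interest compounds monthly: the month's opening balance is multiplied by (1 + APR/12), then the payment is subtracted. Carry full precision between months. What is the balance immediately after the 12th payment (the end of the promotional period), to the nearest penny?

Promo months 1–12 at r₀ = 0%/12 = 0; months 13+ at r₁ = 18.4%/12 = 0.0153333.
After month 12 (no interest yet): B = £4,550.00 − 12·£200.00 = £2,150.00.

£2,150.00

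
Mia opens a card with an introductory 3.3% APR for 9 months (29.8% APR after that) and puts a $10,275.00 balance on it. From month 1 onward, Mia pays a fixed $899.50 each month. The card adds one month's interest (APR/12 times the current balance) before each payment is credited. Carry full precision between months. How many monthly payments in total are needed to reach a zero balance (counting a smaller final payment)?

Promo months 1–9 at r₀ = 3.3%/12 = 0.00275; months 10+ at r₁ = 29.8%/12 = 0.0248333.
After month 9: iterate B ← B·(1+r₀) − $899.50 for 9 months → $2,347.00.
Then at r₁ with $899.50/mo: n₂ = −ln(1 − r₁·B/P)/ln(1+r₁) ≈ 2.73 → 3 more payments.

12 payments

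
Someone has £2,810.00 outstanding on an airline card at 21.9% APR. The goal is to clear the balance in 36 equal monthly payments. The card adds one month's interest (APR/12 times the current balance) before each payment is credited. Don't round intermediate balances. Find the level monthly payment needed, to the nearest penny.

£107.17

Monthly rate r = 21.9%/12 = 1.825% = 0.01825.
Level-payment amortization: P = B₀·r / (1 − (1+r)^(−n)) = 2810.00·0.01825 / (1 − 1.01825^(−36)).
Denominator 1 − (1+r)^(−36) = 0.478516076.
P = 51.2825 / 0.478516076 ≈ 107.17.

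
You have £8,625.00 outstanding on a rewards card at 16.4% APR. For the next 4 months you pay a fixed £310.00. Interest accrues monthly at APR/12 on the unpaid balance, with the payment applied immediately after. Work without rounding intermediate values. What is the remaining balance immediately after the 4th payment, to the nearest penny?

£7,840.60

Monthly rate r = 16.4%/12 = 1.36667% = 0.0136667.
Each month: B ← B·(1+r) − £310.00.
Month 1: interest £117.87; balance after payment £8,432.88.
Month 2: interest £115.25; balance after payment £8,238.12.
Month 3: interest £112.59; balance after payment £8,040.71.
Month 4: interest £109.89; balance after payment £7,840.60.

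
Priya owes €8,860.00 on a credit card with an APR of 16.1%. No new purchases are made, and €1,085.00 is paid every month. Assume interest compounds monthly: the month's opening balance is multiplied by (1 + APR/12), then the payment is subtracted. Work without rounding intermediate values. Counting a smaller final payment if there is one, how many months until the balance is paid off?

Monthly rate r = 16.1%/12 = 1.34167% = 0.0134167.
Recurrence: B ← B·(1+r) − €1,085.00.
Month 1: interest €118.87; balance after payment €7,893.87.
Month 2: interest €105.91; balance after payment €6,914.78.
Closed form: n = −ln(1 − rB₀/P)/ln(1+r) = −ln(0.89044)/ln(1.01342) ≈ 8.707, so the balance reaches zero during payment 9.

9 payments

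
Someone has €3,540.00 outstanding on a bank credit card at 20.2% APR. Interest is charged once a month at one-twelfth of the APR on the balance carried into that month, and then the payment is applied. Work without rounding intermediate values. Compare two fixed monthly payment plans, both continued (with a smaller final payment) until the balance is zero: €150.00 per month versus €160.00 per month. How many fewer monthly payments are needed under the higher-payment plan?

Monthly rate r = 20.2%/12 = 1.68333% = 0.0168333.
At €150.00/mo: n = ⌈−ln(1 − rB₀/P)/ln(1+r)⌉ = 31 payments (last €49.55); total interest = total paid − €3,540.00 = €1,009.55.
At €160.00/mo: 28 payments (last €145.75); total interest €925.75.
Payments saved = 31 − 28 = 3.

3 fewer payments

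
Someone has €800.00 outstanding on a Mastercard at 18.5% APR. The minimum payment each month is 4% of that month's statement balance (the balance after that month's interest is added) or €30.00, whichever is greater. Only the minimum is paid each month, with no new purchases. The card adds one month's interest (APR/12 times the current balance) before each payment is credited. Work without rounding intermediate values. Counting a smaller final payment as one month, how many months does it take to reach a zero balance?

Monthly rate r = 18.5%/12 = 1.54167% = 0.0154167.
While 4% of the post-interest balance exceeds €30.00, each month B ← (B·(1+r))·(1 − 0.04), i.e. B shrinks by the factor (1+r)·0.96 = 0.9748.
This holds for months 1–4. Entering month 5 the balance is €722.36; 4% of the post-interest balance is now below €30.00, so the flat €30.00 minimum applies from here.
From month 5 a fixed €30.00 at rate r clears €722.36 in 31 more payments. Total: 4 + 31 = 35 months.

35 months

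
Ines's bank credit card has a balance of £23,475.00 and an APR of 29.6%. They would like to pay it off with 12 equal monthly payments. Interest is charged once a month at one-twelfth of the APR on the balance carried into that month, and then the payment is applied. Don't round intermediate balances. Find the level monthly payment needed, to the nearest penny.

Monthly rate r = 29.6%/12 = 2.46667% = 0.0246667.
Level-payment amortization: P = B₀·r / (1 − (1+r)^(−n)) = 23475.00·0.0246667 / (1 − 1.02467^(−12)).
Denominator 1 − (1+r)^(−12) = 0.25353629.
P = 579.05 / 0.25353629 ≈ 2283.89.

£2,283.89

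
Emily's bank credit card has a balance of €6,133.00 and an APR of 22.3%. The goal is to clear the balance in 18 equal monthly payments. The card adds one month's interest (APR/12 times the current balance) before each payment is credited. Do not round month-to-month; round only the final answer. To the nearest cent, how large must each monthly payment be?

Monthly rate r = 22.3%/12 = 1.85833% = 0.0185833.
Level-payment amortization: P = B₀·r / (1 − (1+r)^(−n)) = 6133.00·0.0185833 / (1 − 1.01858^(−18)).
Denominator 1 − (1+r)^(−18) = 0.282103531.
P = 113.972 / 0.282103531 ≈ 404.01.

€404.01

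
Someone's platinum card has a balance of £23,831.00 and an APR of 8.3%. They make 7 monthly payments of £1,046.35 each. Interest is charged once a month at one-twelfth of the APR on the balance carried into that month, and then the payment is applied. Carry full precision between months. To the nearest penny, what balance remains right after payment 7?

Monthly rate r = 8.3%/12 = 0.691667% = 0.00691667.
Each month: B ← B·(1+r) − £1,046.35.
Month 1: interest £164.83; balance after payment £22,949.48.
Month 2: interest £158.73; balance after payment £22,061.86.
Month 3: interest £152.59; balance after payment £21,168.11.
Month 4: interest £146.41; balance after payment £20,268.17.
Month 5: interest £140.19; balance after payment £19,362.01.
Month 6: interest £133.92; balance after payment £18,449.58.
Month 7: interest £127.61; balance after payment £17,530.84.

£17,530.84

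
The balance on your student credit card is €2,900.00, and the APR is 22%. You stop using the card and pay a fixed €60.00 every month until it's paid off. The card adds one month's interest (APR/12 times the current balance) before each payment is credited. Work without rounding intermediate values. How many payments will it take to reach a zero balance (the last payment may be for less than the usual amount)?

Monthly rate r = 22%/12 = 1.83333% = 0.0183333.
Recurrence: B ← B·(1+r) − €60.00.
Month 1: interest €53.17; balance after payment €2,893.17.
Month 2: interest €53.04; balance after payment €2,886.21.
Closed form: n = −ln(1 − rB₀/P)/ln(1+r) = −ln(0.11389)/ln(1.01833) ≈ 119.585, so the balance reaches zero during payment 120.

120 months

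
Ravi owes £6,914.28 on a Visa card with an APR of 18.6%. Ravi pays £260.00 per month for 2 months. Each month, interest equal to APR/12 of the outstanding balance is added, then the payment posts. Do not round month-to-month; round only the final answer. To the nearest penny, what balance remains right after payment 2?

£6,606.25

Monthly rate r = 18.6%/12 = 1.55% = 0.0155.
Each month: B ← B·(1+r) − £260.00.
Month 1: interest £107.17; balance after payment £6,761.45.
Month 2: interest £104.80; balance after payment £6,606.25.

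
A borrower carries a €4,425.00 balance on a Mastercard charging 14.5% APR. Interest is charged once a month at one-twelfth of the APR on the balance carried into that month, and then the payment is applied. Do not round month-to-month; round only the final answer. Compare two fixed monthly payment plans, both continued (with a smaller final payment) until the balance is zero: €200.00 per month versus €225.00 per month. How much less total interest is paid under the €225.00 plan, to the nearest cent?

Monthly rate r = 14.5%/12 = 1.20833% = 0.0120833.
At €200.00/mo: n = ⌈−ln(1 − rB₀/P)/ln(1+r)⌉ = 26 payments (last €180.04); total interest = total paid − €4,425.00 = €755.04.
At €225.00/mo: 23 payments (last €133.23); total interest €658.23.
Interest saved = €755.04 − €658.23 = €96.81.

€96.81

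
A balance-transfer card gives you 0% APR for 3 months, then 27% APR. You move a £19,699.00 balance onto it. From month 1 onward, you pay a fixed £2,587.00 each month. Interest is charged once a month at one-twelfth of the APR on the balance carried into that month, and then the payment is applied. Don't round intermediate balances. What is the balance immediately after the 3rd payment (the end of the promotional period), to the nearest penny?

Promo months 1–3 at r₀ = 0%/12 = 0; months 4+ at r₁ = 27%/12 = 0.0225.
After month 3 (no interest yet): B = £19,699.00 − 3·£2,587.00 = £11,938.00.

£11,938.00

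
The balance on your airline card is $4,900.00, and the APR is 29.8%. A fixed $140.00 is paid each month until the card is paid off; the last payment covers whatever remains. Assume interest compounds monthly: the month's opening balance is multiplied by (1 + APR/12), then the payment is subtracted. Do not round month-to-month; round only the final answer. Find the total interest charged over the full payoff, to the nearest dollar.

$6,708

Monthly rate r = 29.8%/12 = 2.48333% = 0.0248333.
Payoff takes n = ⌈−ln(1 − rB₀/P)/ln(1+r)⌉ = ⌈82.912⌉ = 83 payments; the last is $127.82.
Total paid = 82·$140.00 + $127.82 = $11,607.82.
Total interest = total paid − principal = $11,607.82 − $4,900.00 = $6,707.82.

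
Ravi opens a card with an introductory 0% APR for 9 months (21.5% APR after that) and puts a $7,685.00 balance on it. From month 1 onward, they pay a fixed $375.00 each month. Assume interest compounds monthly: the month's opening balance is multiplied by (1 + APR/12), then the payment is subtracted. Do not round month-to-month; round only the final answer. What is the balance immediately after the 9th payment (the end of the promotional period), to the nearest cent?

$4,310.00

Promo months 1–9 at r₀ = 0%/12 = 0; months 10+ at r₁ = 21.5%/12 = 0.0179167.
After month 9 (no interest yet): B = $7,685.00 − 9·$375.00 = $4,310.00.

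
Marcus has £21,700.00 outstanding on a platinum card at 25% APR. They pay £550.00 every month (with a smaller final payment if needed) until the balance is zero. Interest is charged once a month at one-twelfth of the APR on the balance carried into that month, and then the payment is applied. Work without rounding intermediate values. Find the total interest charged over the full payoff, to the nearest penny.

£24,335.32

Monthly rate r = 25%/12 = 2.08333% = 0.0208333.
Payoff takes n = ⌈−ln(1 − rB₀/P)/ln(1+r)⌉ = ⌈83.698⌉ = 84 payments; the last is £385.32.
Total paid = 83·£550.00 + £385.32 = £46,035.32.
Total interest = total paid − principal = £46,035.32 − £21,700.00 = £24,335.32.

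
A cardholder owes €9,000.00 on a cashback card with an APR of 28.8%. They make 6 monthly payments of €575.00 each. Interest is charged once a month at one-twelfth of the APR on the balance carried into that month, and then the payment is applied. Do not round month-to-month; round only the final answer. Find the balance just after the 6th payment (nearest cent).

€6,712.55

Monthly rate r = 28.8%/12 = 2.4% = 0.024.
Each month: B ← B·(1+r) − €575.00.
Month 1: interest €216.00; balance after payment €8,641.00.
Month 2: interest €207.38; balance after payment €8,273.38.
Month 3: interest €198.56; balance after payment €7,896.95.
Month 4: interest €189.53; balance after payment €7,511.47.
Month 5: interest €180.28; balance after payment €7,116.75.
Month 6: interest €170.80; balance after payment €6,712.55.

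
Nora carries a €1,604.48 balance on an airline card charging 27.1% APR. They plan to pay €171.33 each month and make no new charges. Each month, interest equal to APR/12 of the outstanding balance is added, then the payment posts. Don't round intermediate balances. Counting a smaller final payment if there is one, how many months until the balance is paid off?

Monthly rate r = 27.1%/12 = 2.25833% = 0.0225833.
Recurrence: B ← B·(1+r) − €171.33.
Month 1: interest €36.23; balance after payment €1,469.38.
Month 2: interest €33.18; balance after payment €1,331.24.
Closed form: n = −ln(1 − rB₀/P)/ln(1+r) = −ln(0.78851)/ln(1.02258) ≈ 10.640, so the balance reaches zero during payment 11.

11 months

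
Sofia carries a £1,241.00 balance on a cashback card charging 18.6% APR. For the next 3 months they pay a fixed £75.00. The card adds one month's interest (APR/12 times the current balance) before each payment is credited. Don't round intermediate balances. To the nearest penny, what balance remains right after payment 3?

£1,071.10

Monthly rate r = 18.6%/12 = 1.55% = 0.0155.
Each month: B ← B·(1+r) − £75.00.
Month 1: interest £19.24; balance after payment £1,185.24.
Month 2: interest £18.37; balance after payment £1,128.61.
Month 3: interest £17.49; balance after payment £1,071.10.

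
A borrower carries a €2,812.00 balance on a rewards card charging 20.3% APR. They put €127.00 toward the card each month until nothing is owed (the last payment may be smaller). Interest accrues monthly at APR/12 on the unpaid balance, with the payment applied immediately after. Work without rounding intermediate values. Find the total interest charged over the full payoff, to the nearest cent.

Monthly rate r = 20.3%/12 = 1.69167% = 0.0169167.
Payoff takes n = ⌈−ln(1 − rB₀/P)/ln(1+r)⌉ = ⌈27.976⌉ = 28 payments; the last is €124.01.
Total paid = 27·€127.00 + €124.01 = €3,553.01.
Total interest = total paid − principal = €3,553.01 − €2,812.00 = €741.01.

€741.01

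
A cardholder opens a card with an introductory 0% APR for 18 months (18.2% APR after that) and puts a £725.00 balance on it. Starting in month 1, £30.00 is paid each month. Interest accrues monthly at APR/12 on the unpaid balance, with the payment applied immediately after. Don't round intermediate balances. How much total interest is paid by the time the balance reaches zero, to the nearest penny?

£10.76

Promo months 1–18 at r₀ = 0%/12 = 0; months 19+ at r₁ = 18.2%/12 = 0.0151667.
After month 18 (no interest yet): B = £725.00 − 18·£30.00 = £185.00.
Then at r₁ with £30.00/mo: n₂ = −ln(1 − r₁·B/P)/ln(1+r₁) ≈ 6.52 → 7 more payments.
Total paid = 24·£30.00 + £15.76 = £735.76; interest = £735.76 − £725.00 = £10.76.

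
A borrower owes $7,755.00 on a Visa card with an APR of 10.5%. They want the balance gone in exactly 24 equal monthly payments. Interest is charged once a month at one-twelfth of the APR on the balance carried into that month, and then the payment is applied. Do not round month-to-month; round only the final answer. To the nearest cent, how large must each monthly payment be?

Monthly rate r = 10.5%/12 = 0.875% = 0.00875.
Level-payment amortization: P = B₀·r / (1 − (1+r)^(−n)) = 7755.00·0.00875 / (1 − 1.00875^(−24)).
Denominator 1 − (1+r)^(−24) = 0.188675007.
P = 67.8563 / 0.188675007 ≈ 359.65.

$359.65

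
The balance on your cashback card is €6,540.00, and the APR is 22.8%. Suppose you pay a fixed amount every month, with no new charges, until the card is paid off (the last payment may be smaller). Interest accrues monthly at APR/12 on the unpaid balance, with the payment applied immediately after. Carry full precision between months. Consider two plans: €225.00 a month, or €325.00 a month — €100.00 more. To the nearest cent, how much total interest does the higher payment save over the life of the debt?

€1,286.03

Monthly rate r = 22.8%/12 = 1.9% = 0.019.
At €225.00/mo: n = ⌈−ln(1 − rB₀/P)/ln(1+r)⌉ = 43 payments (last €156.38); total interest = total paid − €6,540.00 = €3,066.38.
At €325.00/mo: 26 payments (last €195.35); total interest €1,780.35.
Interest saved = €3,066.38 − €1,780.35 = €1,286.03.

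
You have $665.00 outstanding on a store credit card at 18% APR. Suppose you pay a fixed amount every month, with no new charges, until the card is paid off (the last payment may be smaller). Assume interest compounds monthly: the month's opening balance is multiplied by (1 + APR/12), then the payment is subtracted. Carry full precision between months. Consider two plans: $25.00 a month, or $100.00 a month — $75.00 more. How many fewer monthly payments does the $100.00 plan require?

Monthly rate r = 18%/12 = 1.5% = 0.015.
At $25.00/mo: n = ⌈−ln(1 − rB₀/P)/ln(1+r)⌉ = 35 payments (last $4.98); total interest = total paid − $665.00 = $189.98.
At $100.00/mo: 8 payments (last $5.83); total interest $40.83.
Payments saved = 35 − 8 = 27.

27 fewer payments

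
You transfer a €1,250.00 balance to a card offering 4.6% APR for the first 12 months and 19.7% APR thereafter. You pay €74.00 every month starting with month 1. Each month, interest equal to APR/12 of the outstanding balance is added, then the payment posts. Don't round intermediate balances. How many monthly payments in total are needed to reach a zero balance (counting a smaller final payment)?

18 months

Promo months 1–12 at r₀ = 4.6%/12 = 0.00383333; months 13+ at r₁ = 19.7%/12 = 0.0164167.
After month 12: iterate B ← B·(1+r₀) − €74.00 for 12 months → €401.76.
Then at r₁ with €74.00/mo: n₂ = −ln(1 − r₁·B/P)/ln(1+r₁) ≈ 5.73 → 6 more payments.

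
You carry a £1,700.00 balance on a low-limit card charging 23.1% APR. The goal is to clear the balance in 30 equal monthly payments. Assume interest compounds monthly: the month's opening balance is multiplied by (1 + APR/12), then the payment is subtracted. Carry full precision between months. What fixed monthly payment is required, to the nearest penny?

Monthly rate r = 23.1%/12 = 1.925% = 0.01925.
Level-payment amortization: P = B₀·r / (1 − (1+r)^(−n)) = 1700.00·0.01925 / (1 − 1.01925^(−30)).
Denominator 1 − (1+r)^(−30) = 0.435611188.
P = 32.725 / 0.435611188 ≈ 75.12.

£75.12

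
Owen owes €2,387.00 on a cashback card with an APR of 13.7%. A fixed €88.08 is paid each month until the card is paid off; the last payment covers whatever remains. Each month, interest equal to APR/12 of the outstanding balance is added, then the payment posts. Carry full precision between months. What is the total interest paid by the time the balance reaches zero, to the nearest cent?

€485.41

Monthly rate r = 13.7%/12 = 1.14167% = 0.0114167.
Payoff takes n = ⌈−ln(1 − rB₀/P)/ln(1+r)⌉ = ⌈32.610⌉ = 33 payments; the last is €53.85.
Total paid = 32·€88.08 + €53.85 = €2,872.41.
Total interest = total paid − principal = €2,872.41 − €2,387.00 = €485.41.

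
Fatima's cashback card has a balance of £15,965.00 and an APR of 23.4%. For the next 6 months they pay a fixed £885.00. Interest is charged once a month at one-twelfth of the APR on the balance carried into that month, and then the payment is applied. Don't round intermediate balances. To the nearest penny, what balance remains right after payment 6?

£12,350.68

Monthly rate r = 23.4%/12 = 1.95% = 0.0195.
Each month: B ← B·(1+r) − £885.00.
Month 1: interest £311.32; balance after payment £15,391.32.
Month 2: interest £300.13; balance after payment £14,806.45.
Month 3: interest £288.73; balance after payment £14,210.17.
Month 4: interest £277.10; balance after payment £13,602.27.
Month 5: interest £265.24; balance after payment £12,982.52.
Month 6: interest £253.16; balance after payment £12,350.68.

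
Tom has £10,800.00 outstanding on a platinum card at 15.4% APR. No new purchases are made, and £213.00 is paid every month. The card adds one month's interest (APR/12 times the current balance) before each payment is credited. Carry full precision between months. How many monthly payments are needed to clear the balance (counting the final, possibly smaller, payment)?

83 months

Monthly rate r = 15.4%/12 = 1.28333% = 0.0128333.
Recurrence: B ← B·(1+r) − £213.00.
Month 1: interest £138.60; balance after payment £10,725.60.
Month 2: interest £137.65; balance after payment £10,650.25.
Closed form: n = −ln(1 − rB₀/P)/ln(1+r) = −ln(0.3493)/ln(1.01283) ≈ 82.486, so the balance reaches zero during payment 83.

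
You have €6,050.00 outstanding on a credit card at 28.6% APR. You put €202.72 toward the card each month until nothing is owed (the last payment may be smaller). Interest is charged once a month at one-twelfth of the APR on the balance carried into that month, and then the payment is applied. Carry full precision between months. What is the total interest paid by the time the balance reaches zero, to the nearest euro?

Monthly rate r = 28.6%/12 = 2.38333% = 0.0238333.
Payoff takes n = ⌈−ln(1 − rB₀/P)/ln(1+r)⌉ = ⌈52.744⌉ = 53 payments; the last is €151.24.
Total paid = 52·€202.72 + €151.24 = €10,692.68.
Total interest = total paid − principal = €10,692.68 − €6,050.00 = €4,642.68.

€4,643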